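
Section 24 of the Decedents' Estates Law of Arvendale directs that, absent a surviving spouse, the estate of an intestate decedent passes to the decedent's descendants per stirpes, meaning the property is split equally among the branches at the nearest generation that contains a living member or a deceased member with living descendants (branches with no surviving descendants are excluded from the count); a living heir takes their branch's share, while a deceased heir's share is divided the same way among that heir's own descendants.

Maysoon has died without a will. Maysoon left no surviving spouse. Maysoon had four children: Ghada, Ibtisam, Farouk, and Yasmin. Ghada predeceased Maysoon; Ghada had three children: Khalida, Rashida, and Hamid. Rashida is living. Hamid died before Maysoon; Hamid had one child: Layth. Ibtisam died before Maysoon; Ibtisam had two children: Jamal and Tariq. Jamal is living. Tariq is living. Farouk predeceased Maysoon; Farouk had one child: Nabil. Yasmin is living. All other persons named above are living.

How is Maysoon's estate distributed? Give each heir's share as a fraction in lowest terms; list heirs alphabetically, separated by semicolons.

There is no surviving spouse, so the entire estate passes to Maysoon's descendants per stirpes.
The estate is divided into 4 equal shares of 1/4 among Ghada, Ibtisam, Farouk, Yasmin.
Ghada predeceased; the 1/4 allotted to Ghada's branch passes to Ghada's issue by representation.
The 1/4 is divided into 3 equal shares of 1/12 among Khalida, Rashida, Hamid.
Khalida is living and takes 1/12.
Rashida is living and takes 1/12.
Hamid predeceased; the 1/12 allotted to Hamid's branch passes to Hamid's issue by representation.
Layth is the sole taker at this level and receives the full 1/12.
Ibtisam predeceased; the 1/4 allotted to Ibtisam's branch passes to Ibtisam's issue by representation.
The 1/4 is divided into 2 equal shares of 1/8 among Jamal, Tariq.
Jamal is living and takes 1/8.
Tariq is living and takes 1/8.
Farouk predeceased; the 1/4 allotted to Farouk's branch passes to Farouk's issue by representation.
Nabil is the sole taker at this level and receives the full 1/4.
Yasmin is living and takes 1/4.

Jamal 1/8; Khalida 1/12; Layth 1/12; Nabil 1/4; Rashida 1/12; Tariq 1/8; Yasmin 1/4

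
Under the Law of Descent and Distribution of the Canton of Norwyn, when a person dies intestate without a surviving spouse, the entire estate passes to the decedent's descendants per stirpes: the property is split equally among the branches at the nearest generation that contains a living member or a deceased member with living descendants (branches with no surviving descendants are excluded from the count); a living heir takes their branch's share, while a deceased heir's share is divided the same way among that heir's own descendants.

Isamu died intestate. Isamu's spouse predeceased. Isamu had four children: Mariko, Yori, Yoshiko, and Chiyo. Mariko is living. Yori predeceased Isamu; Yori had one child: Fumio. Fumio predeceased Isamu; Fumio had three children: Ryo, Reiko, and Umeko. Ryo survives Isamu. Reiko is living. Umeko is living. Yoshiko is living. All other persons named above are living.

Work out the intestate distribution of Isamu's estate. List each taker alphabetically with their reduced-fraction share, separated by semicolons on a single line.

Chiyo 1/4; Mariko 1/4; Reiko 1/12; Ryo 1/12; Umeko 1/12; Yoshiko 1/4

There is no surviving spouse, so the entire estate passes to Isamu's descendants per stirpes.
The estate is divided into 4 equal shares of 1/4 among Mariko, Yori, Yoshiko, Chiyo.
Mariko is living and takes 1/4.
Yori predeceased; the 1/4 allotted to Yori's branch passes to Yori's issue by representation.
Fumio's line is the sole branch at this level, so the full 1/4 passes to Fumio's issue by representation.
The 1/4 is divided into 3 equal shares of 1/12 among Ryo, Reiko, Umeko.
Ryo is living and takes 1/12.
Reiko is living and takes 1/12.
Umeko is living and takes 1/12.
Yoshiko is living and takes 1/4.
Chiyo is living and takes 1/4.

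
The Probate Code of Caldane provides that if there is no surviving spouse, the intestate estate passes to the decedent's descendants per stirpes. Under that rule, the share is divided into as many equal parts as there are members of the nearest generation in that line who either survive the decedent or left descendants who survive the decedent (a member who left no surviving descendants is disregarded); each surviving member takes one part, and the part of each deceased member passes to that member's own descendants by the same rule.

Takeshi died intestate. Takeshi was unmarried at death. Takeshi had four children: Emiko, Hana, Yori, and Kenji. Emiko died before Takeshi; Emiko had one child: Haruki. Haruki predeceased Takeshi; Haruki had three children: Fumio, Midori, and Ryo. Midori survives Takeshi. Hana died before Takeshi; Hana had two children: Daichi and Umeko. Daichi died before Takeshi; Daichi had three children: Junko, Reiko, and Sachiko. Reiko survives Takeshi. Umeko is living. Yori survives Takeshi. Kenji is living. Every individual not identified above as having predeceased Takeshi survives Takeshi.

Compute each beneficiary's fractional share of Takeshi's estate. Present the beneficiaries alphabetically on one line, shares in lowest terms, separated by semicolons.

Fumio 1/12; Junko 1/24; Kenji 1/4; Midori 1/12; Reiko 1/24; Ryo 1/12; Sachiko 1/24; Umeko 1/8; Yori 1/4

There is no surviving spouse, so the entire estate passes to Takeshi's descendants per stirpes.
The estate is divided into 4 equal shares of 1/4 among Emiko, Hana, Yori, Kenji.
Emiko predeceased; the 1/4 allotted to Emiko's branch passes to Emiko's issue by representation.
Haruki's line is the sole branch at this level, so the full 1/4 passes to Haruki's issue by representation.
The 1/4 is divided into 3 equal shares of 1/12 among Fumio, Midori, Ryo.
Fumio is living and takes 1/12.
Midori is living and takes 1/12.
Ryo is living and takes 1/12.
Hana predeceased; the 1/4 allotted to Hana's branch passes to Hana's issue by representation.
The 1/4 is divided into 2 equal shares of 1/8 among Daichi, Umeko.
Daichi predeceased; the 1/8 allotted to Daichi's branch passes to Daichi's issue by representation.
The 1/8 is divided into 3 equal shares of 1/24 among Junko, Reiko, Sachiko.
Junko is living and takes 1/24.
Reiko is living and takes 1/24.
Sachiko is living and takes 1/24.
Umeko is living and takes 1/8.
Yori is living and takes 1/4.
Kenji is living and takes 1/4.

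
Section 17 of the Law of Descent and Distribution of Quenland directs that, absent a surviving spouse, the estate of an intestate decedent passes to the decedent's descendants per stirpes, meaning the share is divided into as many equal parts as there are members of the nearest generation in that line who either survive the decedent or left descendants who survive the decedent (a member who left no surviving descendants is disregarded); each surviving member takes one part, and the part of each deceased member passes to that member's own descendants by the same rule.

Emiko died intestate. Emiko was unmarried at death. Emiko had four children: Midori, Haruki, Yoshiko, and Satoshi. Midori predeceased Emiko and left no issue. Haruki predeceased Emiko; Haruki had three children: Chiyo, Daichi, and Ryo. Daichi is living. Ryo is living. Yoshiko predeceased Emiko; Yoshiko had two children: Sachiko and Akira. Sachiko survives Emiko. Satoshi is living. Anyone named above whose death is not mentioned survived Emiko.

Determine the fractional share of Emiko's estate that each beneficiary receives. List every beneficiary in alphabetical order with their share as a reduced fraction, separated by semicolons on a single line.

There is no surviving spouse, so the entire estate passes to Emiko's descendants per stirpes.
Midori left no surviving issue, so that branch lapses and is disregarded.
The estate is divided into 3 equal shares of 1/3 among Haruki, Yoshiko, Satoshi.
Haruki predeceased; the 1/3 allotted to Haruki's branch passes to Haruki's issue by representation.
The 1/3 is divided into 3 equal shares of 1/9 among Chiyo, Daichi, Ryo.
Chiyo is living and takes 1/9.
Daichi is living and takes 1/9.
Ryo is living and takes 1/9.
Yoshiko predeceased; the 1/3 allotted to Yoshiko's branch passes to Yoshiko's issue by representation.
The 1/3 is divided into 2 equal shares of 1/6 among Sachiko, Akira.
Sachiko is living and takes 1/6.
Akira is living and takes 1/6.
Satoshi is living and takes 1/3.

Akira 1/6; Chiyo 1/9; Daichi 1/9; Ryo 1/9; Sachiko 1/6; Satoshi 1/3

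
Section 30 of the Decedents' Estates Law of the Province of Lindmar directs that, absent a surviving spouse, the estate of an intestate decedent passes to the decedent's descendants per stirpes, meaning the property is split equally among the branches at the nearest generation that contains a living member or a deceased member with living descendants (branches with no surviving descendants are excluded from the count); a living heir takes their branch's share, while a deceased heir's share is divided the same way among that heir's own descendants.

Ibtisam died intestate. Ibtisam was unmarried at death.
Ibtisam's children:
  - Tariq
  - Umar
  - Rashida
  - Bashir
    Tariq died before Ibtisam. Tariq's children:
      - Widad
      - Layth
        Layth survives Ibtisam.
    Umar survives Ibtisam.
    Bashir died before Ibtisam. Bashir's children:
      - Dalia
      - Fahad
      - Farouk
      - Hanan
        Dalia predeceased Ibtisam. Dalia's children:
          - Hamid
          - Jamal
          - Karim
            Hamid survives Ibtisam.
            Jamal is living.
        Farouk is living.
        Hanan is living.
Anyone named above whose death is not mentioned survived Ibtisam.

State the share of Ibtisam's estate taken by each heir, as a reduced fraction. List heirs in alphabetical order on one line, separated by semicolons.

There is no surviving spouse, so the entire estate passes to Ibtisam's descendants per stirpes.
The estate is divided into 4 equal shares of 1/4 among Tariq, Umar, Rashida, Bashir.
Tariq predeceased; the 1/4 allotted to Tariq's branch passes to Tariq's issue by representation.
The 1/4 is divided into 2 equal shares of 1/8 among Widad, Layth.
Widad is living and takes 1/8.
Layth is living and takes 1/8.
Umar is living and takes 1/4.
Rashida is living and takes 1/4.
Bashir predeceased; the 1/4 allotted to Bashir's branch passes to Bashir's issue by representation.
The 1/4 is divided into 4 equal shares of 1/16 among Dalia, Fahad, Farouk, Hanan.
Dalia predeceased; the 1/16 allotted to Dalia's branch passes to Dalia's issue by representation.
The 1/16 is divided into 3 equal shares of 1/48 among Hamid, Jamal, Karim.
Hamid is living and takes 1/48.
Jamal is living and takes 1/48.
Karim is living and takes 1/48.
Fahad is living and takes 1/16.
Farouk is living and takes 1/16.
Hanan is living and takes 1/16.

Fahad 1/16; Farouk 1/16; Hamid 1/48; Hanan 1/16; Jamal 1/48; Karim 1/48; Layth 1/8; Rashida 1/4; Umar 1/4; Widad 1/8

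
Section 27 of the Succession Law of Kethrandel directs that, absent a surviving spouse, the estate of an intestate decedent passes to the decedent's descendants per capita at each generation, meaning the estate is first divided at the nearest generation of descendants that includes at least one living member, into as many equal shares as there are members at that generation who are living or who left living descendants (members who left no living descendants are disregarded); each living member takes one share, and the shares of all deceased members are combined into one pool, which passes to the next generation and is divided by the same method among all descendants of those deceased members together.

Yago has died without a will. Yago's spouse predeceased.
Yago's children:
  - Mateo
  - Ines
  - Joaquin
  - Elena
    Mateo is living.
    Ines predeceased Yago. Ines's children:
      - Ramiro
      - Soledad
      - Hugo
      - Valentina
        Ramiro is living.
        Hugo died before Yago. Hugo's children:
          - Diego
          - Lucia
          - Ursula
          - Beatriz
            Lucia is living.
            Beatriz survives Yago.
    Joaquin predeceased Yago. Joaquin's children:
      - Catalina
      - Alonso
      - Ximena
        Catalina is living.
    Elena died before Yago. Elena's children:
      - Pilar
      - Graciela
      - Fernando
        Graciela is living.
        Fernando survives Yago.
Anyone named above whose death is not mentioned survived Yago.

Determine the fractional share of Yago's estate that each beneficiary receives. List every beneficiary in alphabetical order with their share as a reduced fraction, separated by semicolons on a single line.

Alonso 3/40; Beatriz 3/160; Catalina 3/40; Diego 3/160; Fernando 3/40; Graciela 3/40; Lucia 3/160; Mateo 1/4; Pilar 3/40; Ramiro 3/40; Soledad 3/40; Ursula 3/160; Valentina 3/40; Ximena 3/40

There is no surviving spouse, so the entire estate passes to Yago's descendants per capita at each generation.
At generation 1 (Mateo, Ines, Joaquin, Elena) there are 4 shares of (1)/4 = 1/4 each.
Living: Mateo — each takes 1/4.
Deceased: Ines, Joaquin, and Elena. Their combined 3/4 is pooled and carried to generation 2.
At generation 2 (Ramiro, Soledad, Hugo, Valentina, Catalina, Alonso, Ximena, Pilar, Graciela, Fernando) there are 10 shares of (3/4)/10 = 3/40 each.
Living: Ramiro, Soledad, Valentina, Catalina, Alonso, Ximena, Pilar, Graciela, and Fernando — each takes 3/40.
Deceased: Hugo. That 3/40 share is carried to generation 3.
At generation 3 (Diego, Lucia, Ursula, Beatriz) there are 4 shares of (3/40)/4 = 3/160 each.
Living: Diego, Lucia, Ursula, and Beatriz — each takes 3/160.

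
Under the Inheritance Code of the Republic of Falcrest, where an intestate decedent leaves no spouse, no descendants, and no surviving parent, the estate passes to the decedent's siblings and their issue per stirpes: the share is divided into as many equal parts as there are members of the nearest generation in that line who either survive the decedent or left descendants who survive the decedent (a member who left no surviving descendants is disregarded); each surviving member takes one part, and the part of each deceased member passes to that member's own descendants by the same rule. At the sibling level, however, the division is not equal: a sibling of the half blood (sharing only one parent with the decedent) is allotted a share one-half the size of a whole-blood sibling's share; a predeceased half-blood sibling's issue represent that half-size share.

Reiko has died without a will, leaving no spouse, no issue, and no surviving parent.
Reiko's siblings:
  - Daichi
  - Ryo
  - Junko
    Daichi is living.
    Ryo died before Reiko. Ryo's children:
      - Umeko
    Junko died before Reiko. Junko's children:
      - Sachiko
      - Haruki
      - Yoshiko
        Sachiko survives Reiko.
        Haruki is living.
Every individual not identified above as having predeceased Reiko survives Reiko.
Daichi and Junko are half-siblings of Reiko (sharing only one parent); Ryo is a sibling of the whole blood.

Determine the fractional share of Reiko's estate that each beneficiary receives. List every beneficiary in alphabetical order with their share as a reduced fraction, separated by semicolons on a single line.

No spouse, descendants, or parent survives, so the estate passes to Reiko's siblings per stirpes.
Half-blood siblings count for one-half the weight of whole-blood siblings at the initial division.
Dividing 1 in proportion to weights (total weight 2): Daichi (weight 1/2) → 1/4; Ryo (weight 1) → 1/2; Junko (weight 1/2) → 1/4.
Daichi is living and takes 1/4.
Ryo predeceased; the 1/2 allotted to Ryo's branch passes to Ryo's issue by representation.
Umeko is the sole taker at this level and receives the full 1/2.
Junko predeceased; the 1/4 allotted to Junko's branch passes to Junko's issue by representation.
The 1/4 is divided into 3 equal shares of 1/12 among Sachiko, Haruki, Yoshiko.
Sachiko is living and takes 1/12.
Haruki is living and takes 1/12.
Yoshiko is living and takes 1/12.

Daichi 1/4; Haruki 1/12; Sachiko 1/12; Umeko 1/2; Yoshiko 1/12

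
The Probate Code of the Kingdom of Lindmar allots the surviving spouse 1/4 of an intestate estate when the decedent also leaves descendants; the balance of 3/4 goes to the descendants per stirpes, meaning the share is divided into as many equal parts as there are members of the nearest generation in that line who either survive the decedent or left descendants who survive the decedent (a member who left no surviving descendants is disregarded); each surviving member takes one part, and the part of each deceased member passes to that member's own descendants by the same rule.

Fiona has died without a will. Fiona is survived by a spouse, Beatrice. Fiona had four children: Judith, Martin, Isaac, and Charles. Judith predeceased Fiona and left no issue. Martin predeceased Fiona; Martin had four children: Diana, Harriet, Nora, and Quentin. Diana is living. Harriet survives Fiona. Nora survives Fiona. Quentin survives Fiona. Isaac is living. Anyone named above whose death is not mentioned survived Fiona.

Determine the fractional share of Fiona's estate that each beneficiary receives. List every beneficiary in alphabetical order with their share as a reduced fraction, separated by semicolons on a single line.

Beatrice, as surviving spouse, takes 1/4.
The remaining 3/4 passes to Fiona's descendants per stirpes.
Judith left no surviving issue, so that branch lapses and is disregarded.
The 3/4 is divided into 3 equal shares of 1/4 among Martin, Isaac, Charles.
Martin predeceased; the 1/4 allotted to Martin's branch passes to Martin's issue by representation.
The 1/4 is divided into 4 equal shares of 1/16 among Diana, Harriet, Nora, Quentin.
Diana is living and takes 1/16.
Harriet is living and takes 1/16.
Nora is living and takes 1/16.
Quentin is living and takes 1/16.
Isaac is living and takes 1/4.
Charles is living and takes 1/4.

Beatrice 1/4; Charles 1/4; Diana 1/16; Harriet 1/16; Isaac 1/4; Nora 1/16; Quentin 1/16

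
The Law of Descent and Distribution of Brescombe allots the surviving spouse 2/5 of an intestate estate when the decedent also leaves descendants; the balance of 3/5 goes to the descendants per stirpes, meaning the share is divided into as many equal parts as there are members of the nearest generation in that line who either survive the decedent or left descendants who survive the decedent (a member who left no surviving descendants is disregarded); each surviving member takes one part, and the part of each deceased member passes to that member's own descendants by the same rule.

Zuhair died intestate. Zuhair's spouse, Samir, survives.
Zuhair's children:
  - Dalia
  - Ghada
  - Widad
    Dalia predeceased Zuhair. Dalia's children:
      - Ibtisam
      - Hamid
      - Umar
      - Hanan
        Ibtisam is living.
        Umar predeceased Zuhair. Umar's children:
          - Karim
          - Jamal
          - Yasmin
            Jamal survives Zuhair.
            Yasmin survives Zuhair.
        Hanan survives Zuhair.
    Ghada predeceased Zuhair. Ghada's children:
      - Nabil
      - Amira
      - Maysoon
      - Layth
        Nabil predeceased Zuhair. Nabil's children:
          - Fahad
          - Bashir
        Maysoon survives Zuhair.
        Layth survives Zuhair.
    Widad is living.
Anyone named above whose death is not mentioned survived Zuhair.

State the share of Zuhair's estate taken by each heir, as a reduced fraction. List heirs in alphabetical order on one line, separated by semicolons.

Samir, as surviving spouse, takes 2/5.
The remaining 3/5 passes to Zuhair's descendants per stirpes.
The 3/5 is divided into 3 equal shares of 1/5 among Dalia, Ghada, Widad.
Dalia predeceased; the 1/5 allotted to Dalia's branch passes to Dalia's issue by representation.
The 1/5 is divided into 4 equal shares of 1/20 among Ibtisam, Hamid, Umar, Hanan.
Ibtisam is living and takes 1/20.
Hamid is living and takes 1/20.
Umar predeceased; the 1/20 allotted to Umar's branch passes to Umar's issue by representation.
The 1/20 is divided into 3 equal shares of 1/60 among Karim, Jamal, Yasmin.
Karim is living and takes 1/60.
Jamal is living and takes 1/60.
Yasmin is living and takes 1/60.
Hanan is living and takes 1/20.
Ghada predeceased; the 1/5 allotted to Ghada's branch passes to Ghada's issue by representation.
The 1/5 is divided into 4 equal shares of 1/20 among Nabil, Amira, Maysoon, Layth.
Nabil predeceased; the 1/20 allotted to Nabil's branch passes to Nabil's issue by representation.
The 1/20 is divided into 2 equal shares of 1/40 among Fahad, Bashir.
Fahad is living and takes 1/40.
Bashir is living and takes 1/40.
Amira is living and takes 1/20.
Maysoon is living and takes 1/20.
Layth is living and takes 1/20.
Widad is living and takes 1/5.

Amira 1/20; Bashir 1/40; Fahad 1/40; Hamid 1/20; Hanan 1/20; Ibtisam 1/20; Jamal 1/60; Karim 1/60; Layth 1/20; Maysoon 1/20; Samir 2/5; Widad 1/5; Yasmin 1/60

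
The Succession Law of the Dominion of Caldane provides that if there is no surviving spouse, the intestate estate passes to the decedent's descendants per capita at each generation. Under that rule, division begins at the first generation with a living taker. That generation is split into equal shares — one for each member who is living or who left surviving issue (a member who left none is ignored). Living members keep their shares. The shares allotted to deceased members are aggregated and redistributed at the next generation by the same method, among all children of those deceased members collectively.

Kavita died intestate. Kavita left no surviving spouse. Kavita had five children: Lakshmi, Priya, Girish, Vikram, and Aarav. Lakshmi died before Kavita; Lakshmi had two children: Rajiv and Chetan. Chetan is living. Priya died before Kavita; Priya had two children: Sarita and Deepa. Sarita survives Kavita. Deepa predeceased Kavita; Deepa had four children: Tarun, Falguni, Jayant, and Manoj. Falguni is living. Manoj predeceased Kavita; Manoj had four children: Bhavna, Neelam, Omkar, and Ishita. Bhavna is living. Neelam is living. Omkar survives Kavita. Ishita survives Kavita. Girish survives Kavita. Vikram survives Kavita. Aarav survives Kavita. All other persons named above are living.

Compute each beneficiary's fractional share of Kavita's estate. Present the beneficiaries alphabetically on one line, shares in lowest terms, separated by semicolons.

Aarav 1/5; Bhavna 1/160; Chetan 1/10; Falguni 1/40; Girish 1/5; Ishita 1/160; Jayant 1/40; Neelam 1/160; Omkar 1/160; Rajiv 1/10; Sarita 1/10; Tarun 1/40; Vikram 1/5

There is no surviving spouse, so the entire estate passes to Kavita's descendants per capita at each generation.
At generation 1 (Lakshmi, Priya, Girish, Vikram, Aarav) there are 5 shares of (1)/5 = 1/5 each.
Living: Girish, Vikram, and Aarav — each takes 1/5.
Deceased: Lakshmi and Priya. Their combined 2/5 is pooled and carried to generation 2.
At generation 2 (Rajiv, Chetan, Sarita, Deepa) there are 4 shares of (2/5)/4 = 1/10 each.
Living: Rajiv, Chetan, and Sarita — each takes 1/10.
Deceased: Deepa. That 1/10 share is carried to generation 3.
At generation 3 (Tarun, Falguni, Jayant, Manoj) there are 4 shares of (1/10)/4 = 1/40 each.
Living: Tarun, Falguni, and Jayant — each takes 1/40.
Deceased: Manoj. That 1/40 share is carried to generation 4.
At generation 4 (Bhavna, Neelam, Omkar, Ishita) there are 4 shares of (1/40)/4 = 1/160 each.
Living: Bhavna, Neelam, Omkar, and Ishita — each takes 1/160.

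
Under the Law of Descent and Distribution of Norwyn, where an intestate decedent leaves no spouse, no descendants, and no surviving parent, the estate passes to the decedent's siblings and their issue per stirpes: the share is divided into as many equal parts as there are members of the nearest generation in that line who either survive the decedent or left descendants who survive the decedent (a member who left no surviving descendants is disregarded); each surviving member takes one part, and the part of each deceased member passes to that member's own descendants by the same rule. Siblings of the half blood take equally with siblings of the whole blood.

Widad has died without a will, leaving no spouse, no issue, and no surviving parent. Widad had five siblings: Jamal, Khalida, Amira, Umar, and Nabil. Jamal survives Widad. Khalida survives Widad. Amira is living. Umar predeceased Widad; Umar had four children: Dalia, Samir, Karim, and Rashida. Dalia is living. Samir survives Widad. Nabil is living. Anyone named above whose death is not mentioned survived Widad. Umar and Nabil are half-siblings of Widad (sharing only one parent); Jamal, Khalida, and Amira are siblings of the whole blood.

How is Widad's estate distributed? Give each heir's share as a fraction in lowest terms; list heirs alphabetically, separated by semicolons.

No spouse, descendants, or parent survives, so the estate passes to Widad's siblings per stirpes.
Half-blood and whole-blood siblings take equally under the stated rule.
The estate is divided into 5 equal shares of 1/5 among Jamal, Khalida, Amira, Umar, Nabil.
Jamal is living and takes 1/5.
Khalida is living and takes 1/5.
Amira is living and takes 1/5.
Umar predeceased; the 1/5 allotted to Umar's branch passes to Umar's issue by representation.
The 1/5 is divided into 4 equal shares of 1/20 among Dalia, Samir, Karim, Rashida.
Dalia is living and takes 1/20.
Samir is living and takes 1/20.
Karim is living and takes 1/20.
Rashida is living and takes 1/20.
Nabil is living and takes 1/5.

Amira 1/5; Dalia 1/20; Jamal 1/5; Karim 1/20; Khalida 1/5; Nabil 1/5; Rashida 1/20; Samir 1/20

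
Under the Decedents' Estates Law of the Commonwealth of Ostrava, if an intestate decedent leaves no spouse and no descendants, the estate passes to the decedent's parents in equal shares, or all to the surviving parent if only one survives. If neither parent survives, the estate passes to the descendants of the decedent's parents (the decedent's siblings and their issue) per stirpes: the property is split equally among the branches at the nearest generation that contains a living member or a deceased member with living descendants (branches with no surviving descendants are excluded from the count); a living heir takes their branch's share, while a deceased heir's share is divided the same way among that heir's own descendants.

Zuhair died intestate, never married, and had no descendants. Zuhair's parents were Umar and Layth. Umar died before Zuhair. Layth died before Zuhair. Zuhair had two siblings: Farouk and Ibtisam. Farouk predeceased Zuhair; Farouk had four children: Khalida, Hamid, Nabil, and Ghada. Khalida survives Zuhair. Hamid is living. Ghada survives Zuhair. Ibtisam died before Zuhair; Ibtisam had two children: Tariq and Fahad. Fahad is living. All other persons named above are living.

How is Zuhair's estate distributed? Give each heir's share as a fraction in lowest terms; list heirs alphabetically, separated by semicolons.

Neither parent survives and there are no descendants, so the estate passes to Zuhair's siblings and their issue per stirpes.
The estate is divided into 2 equal shares of 1/2 among Farouk, Ibtisam.
Farouk predeceased; the 1/2 allotted to Farouk's branch passes to Farouk's issue by representation.
The 1/2 is divided into 4 equal shares of 1/8 among Khalida, Hamid, Nabil, Ghada.
Khalida is living and takes 1/8.
Hamid is living and takes 1/8.
Nabil is living and takes 1/8.
Ghada is living and takes 1/8.
Ibtisam predeceased; the 1/2 allotted to Ibtisam's branch passes to Ibtisam's issue by representation.
The 1/2 is divided into 2 equal shares of 1/4 among Tariq, Fahad.
Tariq is living and takes 1/4.
Fahad is living and takes 1/4.

Fahad 1/4; Ghada 1/8; Hamid 1/8; Khalida 1/8; Nabil 1/8; Tariq 1/4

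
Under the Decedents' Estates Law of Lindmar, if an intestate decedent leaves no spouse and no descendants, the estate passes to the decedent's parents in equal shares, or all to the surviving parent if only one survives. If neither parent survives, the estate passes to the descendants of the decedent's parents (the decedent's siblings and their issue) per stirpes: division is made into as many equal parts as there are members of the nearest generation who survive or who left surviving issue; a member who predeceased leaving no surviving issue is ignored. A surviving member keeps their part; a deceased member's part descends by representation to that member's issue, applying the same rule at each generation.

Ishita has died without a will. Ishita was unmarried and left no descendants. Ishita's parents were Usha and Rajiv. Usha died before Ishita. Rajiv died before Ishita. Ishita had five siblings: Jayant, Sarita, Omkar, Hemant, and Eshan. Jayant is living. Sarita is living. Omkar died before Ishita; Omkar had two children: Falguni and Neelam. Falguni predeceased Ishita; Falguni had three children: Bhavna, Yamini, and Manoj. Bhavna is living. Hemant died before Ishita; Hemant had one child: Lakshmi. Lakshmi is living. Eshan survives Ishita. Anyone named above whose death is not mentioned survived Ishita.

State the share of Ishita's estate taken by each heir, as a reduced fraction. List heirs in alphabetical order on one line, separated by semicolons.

Bhavna 1/30; Eshan 1/5; Jayant 1/5; Lakshmi 1/5; Manoj 1/30; Neelam 1/10; Sarita 1/5; Yamini 1/30

Neither parent survives and there are no descendants, so the estate passes to Ishita's siblings and their issue per stirpes.
The estate is divided into 5 equal shares of 1/5 among Jayant, Sarita, Omkar, Hemant, Eshan.
Jayant is living and takes 1/5.
Sarita is living and takes 1/5.
Omkar predeceased; the 1/5 allotted to Omkar's branch passes to Omkar's issue by representation.
The 1/5 is divided into 2 equal shares of 1/10 among Falguni, Neelam.
Falguni predeceased; the 1/10 allotted to Falguni's branch passes to Falguni's issue by representation.
The 1/10 is divided into 3 equal shares of 1/30 among Bhavna, Yamini, Manoj.
Bhavna is living and takes 1/30.
Yamini is living and takes 1/30.
Manoj is living and takes 1/30.
Neelam is living and takes 1/10.
Hemant predeceased; the 1/5 allotted to Hemant's branch passes to Hemant's issue by representation.
Lakshmi is the sole taker at this level and receives the full 1/5.
Eshan is living and takes 1/5.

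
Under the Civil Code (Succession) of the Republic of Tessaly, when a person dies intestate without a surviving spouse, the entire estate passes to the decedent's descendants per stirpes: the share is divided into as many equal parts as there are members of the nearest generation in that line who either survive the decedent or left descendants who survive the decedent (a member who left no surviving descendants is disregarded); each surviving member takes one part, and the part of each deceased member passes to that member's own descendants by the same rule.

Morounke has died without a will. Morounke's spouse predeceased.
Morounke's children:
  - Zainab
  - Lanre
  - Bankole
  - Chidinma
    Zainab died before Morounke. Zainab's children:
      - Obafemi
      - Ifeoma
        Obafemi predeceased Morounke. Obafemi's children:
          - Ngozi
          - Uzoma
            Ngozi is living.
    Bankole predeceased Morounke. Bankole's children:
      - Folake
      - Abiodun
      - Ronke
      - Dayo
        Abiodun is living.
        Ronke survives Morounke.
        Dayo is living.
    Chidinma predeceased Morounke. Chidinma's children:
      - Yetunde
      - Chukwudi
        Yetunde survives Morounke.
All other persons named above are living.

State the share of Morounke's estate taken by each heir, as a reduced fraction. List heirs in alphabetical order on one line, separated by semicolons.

There is no surviving spouse, so the entire estate passes to Morounke's descendants per stirpes.
The estate is divided into 4 equal shares of 1/4 among Zainab, Lanre, Bankole, Chidinma.
Zainab predeceased; the 1/4 allotted to Zainab's branch passes to Zainab's issue by representation.
The 1/4 is divided into 2 equal shares of 1/8 among Obafemi, Ifeoma.
Obafemi predeceased; the 1/8 allotted to Obafemi's branch passes to Obafemi's issue by representation.
The 1/8 is divided into 2 equal shares of 1/16 among Ngozi, Uzoma.
Ngozi is living and takes 1/16.
Uzoma is living and takes 1/16.
Ifeoma is living and takes 1/8.
Lanre is living and takes 1/4.
Bankole predeceased; the 1/4 allotted to Bankole's branch passes to Bankole's issue by representation.
The 1/4 is divided into 4 equal shares of 1/16 among Folake, Abiodun, Ronke, Dayo.
Folake is living and takes 1/16.
Abiodun is living and takes 1/16.
Ronke is living and takes 1/16.
Dayo is living and takes 1/16.
Chidinma predeceased; the 1/4 allotted to Chidinma's branch passes to Chidinma's issue by representation.
The 1/4 is divided into 2 equal shares of 1/8 among Yetunde, Chukwudi.
Yetunde is living and takes 1/8.
Chukwudi is living and takes 1/8.

Abiodun 1/16; Chukwudi 1/8; Dayo 1/16; Folake 1/16; Ifeoma 1/8; Lanre 1/4; Ngozi 1/16; Ronke 1/16; Uzoma 1/16; Yetunde 1/8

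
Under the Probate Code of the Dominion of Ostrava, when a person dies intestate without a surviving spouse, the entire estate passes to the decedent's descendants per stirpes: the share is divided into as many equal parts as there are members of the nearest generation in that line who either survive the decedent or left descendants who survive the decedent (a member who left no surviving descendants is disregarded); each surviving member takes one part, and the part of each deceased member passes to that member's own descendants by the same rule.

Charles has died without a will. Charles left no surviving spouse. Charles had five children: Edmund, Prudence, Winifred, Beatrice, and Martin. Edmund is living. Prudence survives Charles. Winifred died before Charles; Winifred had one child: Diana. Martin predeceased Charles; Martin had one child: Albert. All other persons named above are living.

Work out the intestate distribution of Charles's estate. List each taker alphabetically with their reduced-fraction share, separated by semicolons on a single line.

There is no surviving spouse, so the entire estate passes to Charles's descendants per stirpes.
The estate is divided into 5 equal shares of 1/5 among Edmund, Prudence, Winifred, Beatrice, Martin.
Edmund is living and takes 1/5.
Prudence is living and takes 1/5.
Winifred predeceased; the 1/5 allotted to Winifred's branch passes to Winifred's issue by representation.
Diana is the sole taker at this level and receives the full 1/5.
Beatrice is living and takes 1/5.
Martin predeceased; the 1/5 allotted to Martin's branch passes to Martin's issue by representation.
Albert is the sole taker at this level and receives the full 1/5.

Albert 1/5; Beatrice 1/5; Diana 1/5; Edmund 1/5; Prudence 1/5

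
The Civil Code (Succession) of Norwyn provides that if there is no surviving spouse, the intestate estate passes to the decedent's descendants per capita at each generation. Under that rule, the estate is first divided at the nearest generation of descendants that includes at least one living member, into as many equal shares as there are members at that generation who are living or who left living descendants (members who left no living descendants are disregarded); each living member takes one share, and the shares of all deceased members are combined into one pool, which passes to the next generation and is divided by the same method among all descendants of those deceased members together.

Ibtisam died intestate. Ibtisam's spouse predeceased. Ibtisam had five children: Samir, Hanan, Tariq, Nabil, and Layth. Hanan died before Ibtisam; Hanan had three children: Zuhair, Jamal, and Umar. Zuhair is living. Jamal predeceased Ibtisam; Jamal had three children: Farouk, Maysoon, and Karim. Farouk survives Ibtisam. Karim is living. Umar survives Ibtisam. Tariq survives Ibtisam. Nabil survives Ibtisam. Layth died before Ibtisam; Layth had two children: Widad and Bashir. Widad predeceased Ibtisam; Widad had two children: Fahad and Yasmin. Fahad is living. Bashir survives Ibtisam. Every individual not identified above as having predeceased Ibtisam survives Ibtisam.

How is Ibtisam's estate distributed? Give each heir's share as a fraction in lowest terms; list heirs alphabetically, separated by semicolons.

There is no surviving spouse, so the entire estate passes to Ibtisam's descendants per capita at each generation.
At generation 1 (Samir, Hanan, Tariq, Nabil, Layth) there are 5 shares of (1)/5 = 1/5 each.
Living: Samir, Tariq, and Nabil — each takes 1/5.
Deceased: Hanan and Layth. Their combined 2/5 is pooled and carried to generation 2.
At generation 2 (Zuhair, Jamal, Umar, Widad, Bashir) there are 5 shares of (2/5)/5 = 2/25 each.
Living: Zuhair, Umar, and Bashir — each takes 2/25.
Deceased: Jamal and Widad. Their combined 4/25 is pooled and carried to generation 3.
At generation 3 (Farouk, Maysoon, Karim, Fahad, Yasmin) there are 5 shares of (4/25)/5 = 4/125 each.
Living: Farouk, Maysoon, Karim, Fahad, and Yasmin — each takes 4/125.

Bashir 2/25; Fahad 4/125; Farouk 4/125; Karim 4/125; Maysoon 4/125; Nabil 1/5; Samir 1/5; Tariq 1/5; Umar 2/25; Yasmin 4/125; Zuhair 2/25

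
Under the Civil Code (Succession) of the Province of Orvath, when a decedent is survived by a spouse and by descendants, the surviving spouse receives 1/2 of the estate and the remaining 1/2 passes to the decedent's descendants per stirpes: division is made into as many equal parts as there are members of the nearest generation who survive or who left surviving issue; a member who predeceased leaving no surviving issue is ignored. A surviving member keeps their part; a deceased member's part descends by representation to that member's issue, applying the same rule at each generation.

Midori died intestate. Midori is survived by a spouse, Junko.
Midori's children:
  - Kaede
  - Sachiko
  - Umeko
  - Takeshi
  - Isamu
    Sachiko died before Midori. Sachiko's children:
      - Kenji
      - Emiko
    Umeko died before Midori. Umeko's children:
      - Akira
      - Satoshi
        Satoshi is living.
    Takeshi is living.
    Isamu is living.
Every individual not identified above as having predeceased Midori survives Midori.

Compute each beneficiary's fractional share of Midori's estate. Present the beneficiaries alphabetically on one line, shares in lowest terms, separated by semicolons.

Junko, as surviving spouse, takes 1/2.
The remaining 1/2 passes to Midori's descendants per stirpes.
The 1/2 is divided into 5 equal shares of 1/10 among Kaede, Sachiko, Umeko, Takeshi, Isamu.
Kaede is living and takes 1/10.
Sachiko predeceased; the 1/10 allotted to Sachiko's branch passes to Sachiko's issue by representation.
The 1/10 is divided into 2 equal shares of 1/20 among Kenji, Emiko.
Kenji is living and takes 1/20.
Emiko is living and takes 1/20.
Umeko predeceased; the 1/10 allotted to Umeko's branch passes to Umeko's issue by representation.
The 1/10 is divided into 2 equal shares of 1/20 among Akira, Satoshi.
Akira is living and takes 1/20.
Satoshi is living and takes 1/20.
Takeshi is living and takes 1/10.
Isamu is living and takes 1/10.

Akira 1/20; Emiko 1/20; Isamu 1/10; Junko 1/2; Kaede 1/10; Kenji 1/20; Satoshi 1/20; Takeshi 1/10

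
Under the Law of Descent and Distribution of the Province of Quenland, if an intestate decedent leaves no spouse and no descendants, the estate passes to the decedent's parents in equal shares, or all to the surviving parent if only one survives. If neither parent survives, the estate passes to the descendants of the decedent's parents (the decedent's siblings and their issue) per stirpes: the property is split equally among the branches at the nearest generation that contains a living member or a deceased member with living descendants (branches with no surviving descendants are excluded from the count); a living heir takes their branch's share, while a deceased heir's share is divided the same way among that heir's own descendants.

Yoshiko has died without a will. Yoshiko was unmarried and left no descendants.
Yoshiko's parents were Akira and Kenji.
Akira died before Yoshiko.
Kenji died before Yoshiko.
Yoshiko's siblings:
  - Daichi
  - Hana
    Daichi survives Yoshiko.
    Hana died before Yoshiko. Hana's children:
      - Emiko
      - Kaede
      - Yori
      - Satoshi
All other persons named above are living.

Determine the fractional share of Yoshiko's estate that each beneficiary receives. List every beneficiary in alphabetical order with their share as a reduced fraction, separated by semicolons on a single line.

Neither parent survives and there are no descendants, so the estate passes to Yoshiko's siblings and their issue per stirpes.
The estate is divided into 2 equal shares of 1/2 among Daichi, Hana.
Daichi is living and takes 1/2.
Hana predeceased; the 1/2 allotted to Hana's branch passes to Hana's issue by representation.
The 1/2 is divided into 4 equal shares of 1/8 among Emiko, Kaede, Yori, Satoshi.
Emiko is living and takes 1/8.
Kaede is living and takes 1/8.
Yori is living and takes 1/8.
Satoshi is living and takes 1/8.

Daichi 1/2; Emiko 1/8; Kaede 1/8; Satoshi 1/8; Yori 1/8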